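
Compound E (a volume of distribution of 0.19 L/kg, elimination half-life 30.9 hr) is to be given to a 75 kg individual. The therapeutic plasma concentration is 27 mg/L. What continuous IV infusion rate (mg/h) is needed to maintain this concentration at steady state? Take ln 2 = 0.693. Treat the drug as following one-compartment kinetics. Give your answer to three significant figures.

Vd(total) = 75 kg × 0.19 L/kg = 14.25 L
k = 0.693/30.9 = 0.02243 h⁻¹, so CL = k·Vd = 0.02243 × 14.25 = 0.3196 L/h
Infusion rate = CL × Css = 0.3196 × 27 = 8.629 mg/h

8.63 mg/h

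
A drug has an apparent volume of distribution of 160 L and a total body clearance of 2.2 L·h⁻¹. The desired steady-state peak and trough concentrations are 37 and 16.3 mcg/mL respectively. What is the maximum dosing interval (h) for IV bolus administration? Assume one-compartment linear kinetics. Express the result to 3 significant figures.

59.6 h

k = CL / Vd = 2.200 / 160.0 = 0.01375 h⁻¹
Between IV bolus doses, concentration decays as C = C₀·e^(−kτ), so C_peak/C_trough = e^(kτ).
τ_max = ln(C_peak/C_trough) / k = ln(37/16.3) / 0.01375 = 0.8198 / 0.01375 = 59.62 h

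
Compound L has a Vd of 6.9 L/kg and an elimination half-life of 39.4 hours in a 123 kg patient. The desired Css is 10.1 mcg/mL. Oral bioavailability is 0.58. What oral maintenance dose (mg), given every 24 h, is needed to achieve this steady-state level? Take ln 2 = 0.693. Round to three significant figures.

Vd = 6.9 L/kg × 123 kg = 848.7 L
CL = 0.693 × Vd / t½ = 0.693 × 848.7 / 39.4 = 14.93 L/h
D = CL × Css × τ / F = 14.93 × 10.1 × 24 / 0.58 = 6240 mg

6240 mg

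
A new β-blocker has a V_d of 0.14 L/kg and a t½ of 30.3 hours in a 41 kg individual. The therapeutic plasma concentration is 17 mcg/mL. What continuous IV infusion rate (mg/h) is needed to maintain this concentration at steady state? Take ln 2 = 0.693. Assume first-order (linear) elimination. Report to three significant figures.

Vd(total) = 41 kg × 0.14 L/kg = 5.740 L
k = 0.693/30.3 = 0.02287 h⁻¹, so CL = k·Vd = 0.02287 × 5.740 = 0.1313 L/h
Infusion rate = CL × Css = 0.1313 × 17 = 2.232 mg/h

2.23 mg/h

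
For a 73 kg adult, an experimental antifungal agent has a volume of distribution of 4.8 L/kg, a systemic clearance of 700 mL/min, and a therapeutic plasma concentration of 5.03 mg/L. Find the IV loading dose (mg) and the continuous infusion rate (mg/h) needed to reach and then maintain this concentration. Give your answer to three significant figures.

(a) 1760 mg; (b) 211 mg/h

Total Vd = 4.8 × 73 = 350.4 L
Loading: fill Vd to C_target → 350.4 L × 5.03 mg/L = 1763 mg
CL = 700 mL/min = 700 × 0.06 = 42.00 L/h
Maintenance infusion rate = CL × Css = 42.00 × 5.03 = 211.3 mg/h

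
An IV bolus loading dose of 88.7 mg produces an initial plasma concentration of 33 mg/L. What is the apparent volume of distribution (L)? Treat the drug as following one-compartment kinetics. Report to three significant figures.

Immediately after an IV bolus, C₀ = Dose / Vd, so Vd = Dose / C₀.
Vd = 88.7 / 33 = 2.688 L

2.69 L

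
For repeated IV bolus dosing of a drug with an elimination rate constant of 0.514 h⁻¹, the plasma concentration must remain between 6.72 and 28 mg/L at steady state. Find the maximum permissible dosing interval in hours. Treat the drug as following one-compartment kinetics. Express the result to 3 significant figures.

2.78 h

Between IV bolus doses, concentration decays as C = C₀·e^(−kτ), so C_peak/C_trough = e^(kτ).
τ_max = ln(C_peak/C_trough) / k = ln(28/6.72) / 0.5140 = 1.427 / 0.5140 = 2.776 h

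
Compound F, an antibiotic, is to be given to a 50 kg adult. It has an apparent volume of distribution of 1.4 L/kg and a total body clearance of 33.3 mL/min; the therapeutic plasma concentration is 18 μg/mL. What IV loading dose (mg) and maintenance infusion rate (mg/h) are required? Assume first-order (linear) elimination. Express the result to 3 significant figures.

Vd(total) = 50 kg × 1.4 L/kg = 70.00 L
Loading: fill Vd to C_target → 70.00 L × 18 mg/L = 1260 mg
Convert clearance: 33.3 mL/min × 60 min/h ÷ 1000 mL/L = 1.998 L/h
Maintenance infusion rate = CL × Css = 1.998 × 18 = 35.96 mg/h

(a) 1260 mg; (b) 36.0 mg/h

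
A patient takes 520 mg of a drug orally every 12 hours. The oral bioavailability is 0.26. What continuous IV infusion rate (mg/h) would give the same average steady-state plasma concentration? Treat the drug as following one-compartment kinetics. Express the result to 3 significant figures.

Equivalent systemic input: infusion rate = F·D/τ.
Rate = 0.26 × 520 / 12 = 11.27 mg/h

11.3 mg/h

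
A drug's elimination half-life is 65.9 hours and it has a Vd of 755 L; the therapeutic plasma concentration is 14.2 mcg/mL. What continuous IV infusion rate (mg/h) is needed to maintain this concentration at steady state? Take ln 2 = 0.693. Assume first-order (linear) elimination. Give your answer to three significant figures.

k = 0.693/65.9 = 0.01052 h⁻¹, so CL = k·Vd = 0.01052 × 755.0 = 7.943 L/h
Infusion rate = CL × Css = 7.943 × 14.2 = 112.8 mg/h

113 mg/h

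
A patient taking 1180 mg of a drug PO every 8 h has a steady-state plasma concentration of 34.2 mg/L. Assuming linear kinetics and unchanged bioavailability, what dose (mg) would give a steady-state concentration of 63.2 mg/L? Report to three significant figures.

2180 mg

For first-order elimination, Css ∝ F·D/(CL·τ); F and CL are unchanged, so Css ∝ D/τ.
D₂ = D₁ × (Css,target / Css,current) = 1180 × 63.2/34.2 = 2181 mg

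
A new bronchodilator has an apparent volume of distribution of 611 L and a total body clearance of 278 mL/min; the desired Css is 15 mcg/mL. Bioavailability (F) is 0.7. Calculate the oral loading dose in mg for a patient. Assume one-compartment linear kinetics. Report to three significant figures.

13100 mg

LD = Vd × C / F = 611.0 × 15.00 / 0.7 = 13090 mg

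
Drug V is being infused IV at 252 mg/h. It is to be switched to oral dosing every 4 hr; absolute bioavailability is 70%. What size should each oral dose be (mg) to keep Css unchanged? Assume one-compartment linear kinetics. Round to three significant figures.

1440 mg

To maintain the same Css, the systemic dosing rate must be unchanged: F·D/τ = infusion rate.
D = rate × τ / F = 252 × 4 / 0.7 = 1440 mg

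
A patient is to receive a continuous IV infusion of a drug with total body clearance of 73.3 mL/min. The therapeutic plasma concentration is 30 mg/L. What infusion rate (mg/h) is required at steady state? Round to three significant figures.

CL = 73.3 mL/min = 73.3 × 0.06 = 4.398 L/h
Rate = CL × Css = 4.398 × 30 = 131.9 mg/h

132 mg/h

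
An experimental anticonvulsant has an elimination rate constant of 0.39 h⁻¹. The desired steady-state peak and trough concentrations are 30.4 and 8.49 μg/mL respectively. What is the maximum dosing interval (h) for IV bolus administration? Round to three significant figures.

Between IV bolus doses, concentration decays as C = C₀·e^(−kτ), so C_peak/C_trough = e^(kτ).
τ_max = ln(C_peak/C_trough) / k = ln(30.4/8.49) / 0.3900 = 1.276 / 0.3900 = 3.272 h

3.27 h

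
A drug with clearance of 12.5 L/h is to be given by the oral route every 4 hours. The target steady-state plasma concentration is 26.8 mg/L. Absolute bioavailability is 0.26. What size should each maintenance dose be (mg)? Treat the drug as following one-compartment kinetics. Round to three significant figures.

5150 mg

At steady state, dose per interval replaces the amount cleared in that interval: F·D/τ = CL·Css.
D = CL × Css × τ / F = 12.50 × 26.8 × 4 / 0.26 = 5154 mg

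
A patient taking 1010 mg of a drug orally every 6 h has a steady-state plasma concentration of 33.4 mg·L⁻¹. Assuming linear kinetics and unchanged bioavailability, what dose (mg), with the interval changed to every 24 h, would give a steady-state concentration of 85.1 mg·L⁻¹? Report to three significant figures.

With linear kinetics, Css is proportional to dose rate (D/τ) at fixed clearance.
D₂ = D₁ × (Css,target / Css,current) × (τ₂/τ₁) = 1010 × (85.1/33.4) × (24/6) = 10290 mg

10300 mg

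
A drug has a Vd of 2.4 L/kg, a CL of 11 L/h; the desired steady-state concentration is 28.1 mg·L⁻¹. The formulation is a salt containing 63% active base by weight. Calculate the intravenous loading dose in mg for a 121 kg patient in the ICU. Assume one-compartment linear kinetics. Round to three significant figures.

Total Vd = 2.4 × 121 = 290.4 L
The loading dose fills Vd to the target concentration; clearance is irrelevant here.
LD = Vd × C / S = 290.4 × 28.10 / 0.63 = 12950 mg

13000 mg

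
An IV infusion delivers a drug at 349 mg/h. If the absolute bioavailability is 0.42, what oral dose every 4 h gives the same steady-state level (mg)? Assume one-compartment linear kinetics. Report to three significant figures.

3320 mg

To maintain the same Css, the systemic dosing rate must be unchanged: F·D/τ = infusion rate.
D = rate × τ / F = 349 × 4 / 0.42 = 3324 mg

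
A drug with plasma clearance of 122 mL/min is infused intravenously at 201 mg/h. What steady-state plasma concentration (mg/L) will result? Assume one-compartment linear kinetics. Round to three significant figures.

27.5 mg/L

Convert clearance: 122 mL/min × 60 min/h ÷ 1000 mL/L = 7.320 L/h
Css = rate / CL = 201 / 7.320 = 27.46 mg/L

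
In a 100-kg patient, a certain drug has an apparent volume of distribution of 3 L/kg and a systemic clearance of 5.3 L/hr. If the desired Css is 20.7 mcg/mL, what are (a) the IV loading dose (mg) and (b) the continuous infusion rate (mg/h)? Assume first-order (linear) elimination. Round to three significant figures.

(a) 6210 mg; (b) 110 mg/h

Total Vd = 3 × 100 = 300.0 L
Loading dose = Vd × C = 300.0 × 20.7 = 6210 mg
Infusion rate = 5.300 L/h × 20.7 mg/L = 109.7 mg/h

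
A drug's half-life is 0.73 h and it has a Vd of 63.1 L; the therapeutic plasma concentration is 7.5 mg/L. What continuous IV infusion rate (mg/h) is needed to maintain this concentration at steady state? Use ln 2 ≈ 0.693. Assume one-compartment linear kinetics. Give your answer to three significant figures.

CL = ln 2 · Vd / t½ = 0.693 × 63.10 / 0.73 = 59.90 L/h
Infusion rate = CL × Css = 59.90 × 7.5 = 449.3 mg/h

449 mg/h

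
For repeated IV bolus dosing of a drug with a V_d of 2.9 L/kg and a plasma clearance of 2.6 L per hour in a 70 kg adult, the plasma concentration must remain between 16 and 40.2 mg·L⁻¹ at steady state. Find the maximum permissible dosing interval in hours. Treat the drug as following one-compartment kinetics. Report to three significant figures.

71.9 h

Vd(total) = 70 kg × 2.9 L/kg = 203.0 L
k = CL / Vd = 2.600 / 203.0 = 0.01281 h⁻¹
Between IV bolus doses, concentration decays as C = C₀·e^(−kτ), so C_peak/C_trough = e^(kτ).
τ_max = ln(C_peak/C_trough) / k = ln(40.2/16) / 0.01281 = 0.9213 / 0.01281 = 71.92 h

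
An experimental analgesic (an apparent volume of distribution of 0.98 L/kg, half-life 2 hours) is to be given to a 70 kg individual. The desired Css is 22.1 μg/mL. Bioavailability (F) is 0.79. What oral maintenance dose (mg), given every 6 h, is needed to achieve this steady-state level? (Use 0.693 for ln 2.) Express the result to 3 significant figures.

Vd(total) = 70 kg × 0.98 L/kg = 68.60 L
k = 0.693/2 = 0.3465 h⁻¹, so CL = k·Vd = 0.3465 × 68.60 = 23.77 L/h
D = CL × Css × τ / F = 23.77 × 22.1 × 6 / 0.79 = 3990 mg

3990 mg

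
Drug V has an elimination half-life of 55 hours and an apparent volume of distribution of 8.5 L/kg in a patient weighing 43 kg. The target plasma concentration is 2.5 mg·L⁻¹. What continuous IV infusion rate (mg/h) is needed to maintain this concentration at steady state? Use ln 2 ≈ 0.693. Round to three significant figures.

Vd(total) = 43 kg × 8.5 L/kg = 365.5 L
CL = ln 2 · Vd / t½ = 0.693 × 365.5 / 55 = 4.605 L/h
Infusion rate = CL × Css = 4.605 × 2.5 = 11.51 mg/h

11.5 mg/h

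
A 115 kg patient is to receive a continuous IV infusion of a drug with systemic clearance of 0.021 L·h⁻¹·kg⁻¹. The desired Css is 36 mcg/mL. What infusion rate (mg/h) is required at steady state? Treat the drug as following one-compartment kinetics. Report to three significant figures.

CL = 0.021 L·h⁻¹·kg⁻¹ × 115 kg = 2.415 L/h
At steady state, infusion rate equals elimination rate: rate in = CL × Css.
Rate = CL × Css = 2.415 × 36 = 86.94 mg/h

86.9 mg/h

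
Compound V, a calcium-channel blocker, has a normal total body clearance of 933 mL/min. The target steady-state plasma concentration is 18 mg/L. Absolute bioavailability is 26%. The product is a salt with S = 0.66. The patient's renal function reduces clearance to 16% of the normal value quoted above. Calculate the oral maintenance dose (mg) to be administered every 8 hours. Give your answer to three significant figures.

Convert clearance: 933 mL/min × 60 min/h ÷ 1000 mL/L = 55.98 L/h
Patient clearance = 0.16 × 55.98 = 8.957 L/h
At steady state, dose per interval replaces the amount cleared in that interval: F·S·D/τ = CL·Css.
D = CL × Css × τ / F / S = 8.957 × 18 × 8 / 0.26 / 0.66 = 7516 mg

7520 mg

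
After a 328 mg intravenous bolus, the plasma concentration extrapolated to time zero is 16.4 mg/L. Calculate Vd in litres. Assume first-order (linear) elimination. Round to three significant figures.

20.0 L

Immediately after an IV bolus, C₀ = Dose / Vd, so Vd = Dose / C₀.
Vd = 328 / 16.4 = 20.00 L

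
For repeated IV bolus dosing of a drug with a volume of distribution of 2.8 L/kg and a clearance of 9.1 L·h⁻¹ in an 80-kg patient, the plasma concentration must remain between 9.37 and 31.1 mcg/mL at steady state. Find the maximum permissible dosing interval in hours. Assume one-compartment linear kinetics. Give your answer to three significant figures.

29.5 h

Total Vd = 2.8 × 80 = 224.0 L
k = CL / Vd = 9.100 / 224.0 = 0.04063 h⁻¹
Between IV bolus doses, concentration decays as C = C₀·e^(−kτ), so C_peak/C_trough = e^(kτ).
τ_max = ln(C_peak/C_trough) / k = ln(31.1/9.37) / 0.04063 = 1.200 / 0.04063 = 29.53 h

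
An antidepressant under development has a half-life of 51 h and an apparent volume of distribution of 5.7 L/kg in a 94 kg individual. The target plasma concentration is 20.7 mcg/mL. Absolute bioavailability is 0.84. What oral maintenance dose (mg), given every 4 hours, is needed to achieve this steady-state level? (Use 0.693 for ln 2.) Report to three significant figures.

718 mg

Total Vd = 5.7 × 94 = 535.8 L
k = 0.693/51 = 0.01359 h⁻¹, so CL = k·Vd = 0.01359 × 535.8 = 7.282 L/h
D = CL × Css × τ / F = 7.282 × 20.7 × 4 / 0.84 = 717.8 mg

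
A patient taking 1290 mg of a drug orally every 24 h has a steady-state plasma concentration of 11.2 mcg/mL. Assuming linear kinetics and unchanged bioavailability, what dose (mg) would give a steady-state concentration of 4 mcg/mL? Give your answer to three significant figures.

461 mg

With linear kinetics, Css is proportional to dose rate (D/τ) at fixed clearance.
D₂ = D₁ × (Css,target / Css,current) = 1290 × 4/11.2 = 460.7 mg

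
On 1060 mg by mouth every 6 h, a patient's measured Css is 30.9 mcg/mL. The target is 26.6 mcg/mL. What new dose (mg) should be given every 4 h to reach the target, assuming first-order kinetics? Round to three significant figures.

608 mg

For first-order elimination, Css ∝ F·D/(CL·τ); F and CL are unchanged, so Css ∝ D/τ.
D₂ = D₁ × (Css,target / Css,current) × (τ₂/τ₁) = 1060 × (26.6/30.9) × (4/6) = 608.3 mg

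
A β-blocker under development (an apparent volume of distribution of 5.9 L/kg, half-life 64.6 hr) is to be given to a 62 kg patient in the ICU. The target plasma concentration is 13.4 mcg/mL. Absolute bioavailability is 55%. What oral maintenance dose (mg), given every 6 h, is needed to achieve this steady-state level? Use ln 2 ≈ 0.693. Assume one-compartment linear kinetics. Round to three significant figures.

Vd(total) = 62 kg × 5.9 L/kg = 365.8 L
CL = 0.693 × Vd / t½ = 0.693 × 365.8 / 64.6 = 3.924 L/h
D = CL × Css × τ / F = 3.924 × 13.4 × 6 / 0.55 = 573.6 mg

574 mg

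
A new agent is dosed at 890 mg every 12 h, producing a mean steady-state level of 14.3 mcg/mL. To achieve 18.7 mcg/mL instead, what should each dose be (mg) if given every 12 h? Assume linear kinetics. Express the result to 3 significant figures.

1160 mg

For first-order elimination, Css ∝ F·D/(CL·τ); F and CL are unchanged, so Css ∝ D/τ.
D₂ = D₁ × (Css,target / Css,current) = 890 × 18.7/14.3 = 1164 mg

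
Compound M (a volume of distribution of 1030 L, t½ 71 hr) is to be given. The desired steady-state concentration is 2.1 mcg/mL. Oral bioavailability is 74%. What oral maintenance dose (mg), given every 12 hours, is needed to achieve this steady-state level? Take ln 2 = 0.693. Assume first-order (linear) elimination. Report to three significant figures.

342 mg

CL = ln 2 · Vd / t½ = 0.693 × 1030 / 71 = 10.05 L/h
D = CL × Css × τ / F = 10.05 × 2.1 × 12 / 0.74 = 342.2 mg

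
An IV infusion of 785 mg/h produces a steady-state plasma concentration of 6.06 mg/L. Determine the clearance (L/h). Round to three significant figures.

At steady state, infusion rate = CL × Css, so CL = rate / Css.
CL = 785 / 6.06 = 129.5 L/h

130 L/h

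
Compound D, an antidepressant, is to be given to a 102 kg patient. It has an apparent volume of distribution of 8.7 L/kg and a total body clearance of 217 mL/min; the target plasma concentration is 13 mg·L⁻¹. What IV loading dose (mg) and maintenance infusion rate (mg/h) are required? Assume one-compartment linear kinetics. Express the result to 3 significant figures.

Total Vd = 8.7 × 102 = 887.4 L
LD = Vd · C_target = 887.4 × 13 = 11540 mg
Convert clearance: 217 mL/min × 60 min/h ÷ 1000 mL/L = 13.02 L/h
Maintenance: replace elimination → rate = CL × Css = 13.02 × 13 = 169.3 mg/h

(a) 11500 mg; (b) 169 mg/h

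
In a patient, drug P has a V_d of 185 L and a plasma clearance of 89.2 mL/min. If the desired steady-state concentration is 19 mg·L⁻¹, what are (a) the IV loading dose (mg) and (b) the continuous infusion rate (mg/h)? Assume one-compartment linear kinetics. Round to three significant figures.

(a) 3520 mg; (b) 102 mg/h

Loading dose = Vd × C = 185.0 × 19 = 3515 mg
Convert clearance: 89.2 mL/min × 60 min/h ÷ 1000 mL/L = 5.352 L/h
Maintenance: replace elimination → rate = CL × Css = 5.352 × 19 = 101.7 mg/h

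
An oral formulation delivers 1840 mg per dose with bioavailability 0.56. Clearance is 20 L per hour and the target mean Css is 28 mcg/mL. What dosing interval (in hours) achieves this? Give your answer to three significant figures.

1.84 h

F·D/τ = CL·Css → τ = F·D / (CL·Css).
τ = 0.56 × 1840 / (20 × 28) = 1.840 h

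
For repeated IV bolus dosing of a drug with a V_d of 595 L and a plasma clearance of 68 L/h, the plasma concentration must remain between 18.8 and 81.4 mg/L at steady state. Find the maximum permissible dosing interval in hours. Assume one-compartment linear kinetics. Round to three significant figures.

12.8 h

k = CL / Vd = 68.00 / 595.0 = 0.1143 h⁻¹
Between IV bolus doses, concentration decays as C = C₀·e^(−kτ), so C_peak/C_trough = e^(kτ).
τ_max = ln(C_peak/C_trough) / k = ln(81.4/18.8) / 0.1143 = 1.466 / 0.1143 = 12.83 h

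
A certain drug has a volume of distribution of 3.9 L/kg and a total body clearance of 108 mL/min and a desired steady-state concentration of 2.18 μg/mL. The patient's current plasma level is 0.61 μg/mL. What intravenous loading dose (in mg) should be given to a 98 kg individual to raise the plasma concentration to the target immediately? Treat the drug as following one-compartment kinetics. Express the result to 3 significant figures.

600 mg

Vd(total) = 98 kg × 3.9 L/kg = 382.2 L
LD is governed by Vd — clearance does not enter the loading-dose calculation.
Concentration deficit ΔC = 2.18 − 0.61 = 1.570 mg/L
LD = Vd × ΔC = 382.2 × 1.570 = 600.1 mg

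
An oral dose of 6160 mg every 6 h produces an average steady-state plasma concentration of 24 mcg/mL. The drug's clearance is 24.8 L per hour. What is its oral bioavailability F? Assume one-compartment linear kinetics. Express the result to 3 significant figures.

0.580

F·D/τ = CL·Css at steady state → F = CL·Css·τ / D.
F = 24.8 × 24 × 6 / 6160 = 0.580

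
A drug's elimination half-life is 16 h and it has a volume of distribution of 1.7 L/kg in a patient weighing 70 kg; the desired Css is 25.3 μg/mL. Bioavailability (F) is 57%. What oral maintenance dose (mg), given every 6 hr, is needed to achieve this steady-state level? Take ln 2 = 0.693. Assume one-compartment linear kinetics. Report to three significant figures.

1370 mg

Vd(total) = 70 kg × 1.7 L/kg = 119.0 L
k = 0.693/16 = 0.04331 h⁻¹, so CL = k·Vd = 0.04331 × 119.0 = 5.154 L/h
D = CL × Css × τ / F = 5.154 × 25.3 × 6 / 0.57 = 1373 mg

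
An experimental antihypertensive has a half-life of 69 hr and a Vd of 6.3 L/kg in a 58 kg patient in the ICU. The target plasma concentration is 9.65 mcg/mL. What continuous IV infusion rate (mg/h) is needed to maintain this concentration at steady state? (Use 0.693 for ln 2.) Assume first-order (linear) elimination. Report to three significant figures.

35.4 mg/h

Total Vd = 6.3 × 58 = 365.4 L
k = 0.693/69 = 0.01004 h⁻¹, so CL = k·Vd = 0.01004 × 365.4 = 3.669 L/h
Infusion rate = CL × Css = 3.669 × 9.65 = 35.41 mg/h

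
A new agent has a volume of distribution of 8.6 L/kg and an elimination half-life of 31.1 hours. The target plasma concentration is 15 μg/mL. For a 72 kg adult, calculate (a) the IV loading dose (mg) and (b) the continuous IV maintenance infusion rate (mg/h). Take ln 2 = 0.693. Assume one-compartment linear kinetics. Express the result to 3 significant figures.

(a) 9290 mg; (b) 207 mg/h

Vd = 8.6 L/kg × 72 kg = 619.2 L
LD = Vd × C = 619.2 × 15 = 9288 mg
CL = 0.693 × Vd / t½ = 0.693 × 619.2 / 31.1 = 13.80 L/h
Infusion rate = CL × Css = 13.80 × 15 = 207.0 mg/h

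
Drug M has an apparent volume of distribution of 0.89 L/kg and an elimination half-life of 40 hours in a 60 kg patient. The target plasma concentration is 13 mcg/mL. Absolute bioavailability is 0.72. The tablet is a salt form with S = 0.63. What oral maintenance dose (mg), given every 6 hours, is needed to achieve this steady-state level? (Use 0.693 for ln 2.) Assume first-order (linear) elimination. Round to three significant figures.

Vd = 0.89 L/kg × 60 kg = 53.40 L
CL = ln 2 · Vd / t½ = 0.693 × 53.40 / 40 = 0.9252 L/h
D = CL × Css × τ / F / S = 0.9252 × 13 × 6 / 0.72 / 0.63 = 159.1 mg

159 mg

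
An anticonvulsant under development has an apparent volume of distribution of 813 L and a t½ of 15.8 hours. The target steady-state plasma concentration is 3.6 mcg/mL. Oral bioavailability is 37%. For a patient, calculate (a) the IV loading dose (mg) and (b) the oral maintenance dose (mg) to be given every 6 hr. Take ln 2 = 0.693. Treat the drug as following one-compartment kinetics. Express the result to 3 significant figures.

(a) 2930 mg; (b) 2080 mg

LD = Vd × C = 813.0 × 3.6 = 2927 mg
CL = 0.693 × Vd / t½ = 0.693 × 813.0 / 15.8 = 35.66 L/h
D = CL × Css × τ / F = 35.66 × 3.6 × 6 / 0.37 = 2082 mg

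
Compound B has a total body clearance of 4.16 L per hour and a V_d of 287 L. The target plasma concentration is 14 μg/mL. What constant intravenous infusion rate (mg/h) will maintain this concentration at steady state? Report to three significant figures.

Maintenance depends on clearance, not Vd — rate in must match rate out.
Rate = CL × Css = 4.160 × 14 = 58.24 mg/h

58.2 mg/h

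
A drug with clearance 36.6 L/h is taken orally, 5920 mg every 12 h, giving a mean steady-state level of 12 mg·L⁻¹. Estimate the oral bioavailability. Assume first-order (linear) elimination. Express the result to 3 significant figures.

F·D/τ = CL·Css at steady state → F = CL·Css·τ / D.
F = 36.6 × 12 × 12 / 5920 = 0.890

0.890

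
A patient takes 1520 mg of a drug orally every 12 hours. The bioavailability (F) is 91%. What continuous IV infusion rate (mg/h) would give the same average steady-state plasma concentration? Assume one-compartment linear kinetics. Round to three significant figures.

Equivalent systemic input: infusion rate = F·D/τ.
Rate = 0.91 × 1520 / 12 = 115.3 mg/h

115 mg/h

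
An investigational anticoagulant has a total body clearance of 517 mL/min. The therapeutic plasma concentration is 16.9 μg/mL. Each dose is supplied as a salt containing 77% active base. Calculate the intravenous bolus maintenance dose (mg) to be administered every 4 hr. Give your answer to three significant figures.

2720 mg

CL = 517 mL/min = 517 × 0.06 = 31.02 L/h
D = CL × Css × τ / S = 31.02 × 16.9 × 4 / 0.77 = 2723 mg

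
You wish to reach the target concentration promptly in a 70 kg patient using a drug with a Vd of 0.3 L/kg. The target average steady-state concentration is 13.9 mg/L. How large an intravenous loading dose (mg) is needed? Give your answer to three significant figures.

292 mg

Vd = 0.3 L/kg × 70 kg = 21.00 L
The loading dose fills Vd to the target concentration.
LD = Vd × C = 21.00 × 13.90 = 291.9 mg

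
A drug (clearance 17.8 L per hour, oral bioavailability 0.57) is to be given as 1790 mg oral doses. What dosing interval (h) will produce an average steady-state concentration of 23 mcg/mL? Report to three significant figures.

2.49 h

F·D/τ = CL·Css → τ = F·D / (CL·Css).
τ = 0.57 × 1790 / (17.8 × 23) = 2.492 h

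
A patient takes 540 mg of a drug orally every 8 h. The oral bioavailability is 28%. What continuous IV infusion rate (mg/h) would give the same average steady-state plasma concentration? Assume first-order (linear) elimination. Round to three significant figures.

18.9 mg/h

Equivalent systemic input: infusion rate = F·D/τ.
Rate = 0.28 × 540 / 8 = 18.90 mg/h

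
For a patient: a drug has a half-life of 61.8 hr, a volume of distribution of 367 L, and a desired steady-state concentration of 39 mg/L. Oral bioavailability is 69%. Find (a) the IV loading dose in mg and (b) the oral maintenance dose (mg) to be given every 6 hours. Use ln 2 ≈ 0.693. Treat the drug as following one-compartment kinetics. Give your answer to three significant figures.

(a) 14300 mg; (b) 1400 mg

LD = Vd × C = 367.0 × 39 = 14310 mg
CL = 0.693 × Vd / t½ = 0.693 × 367.0 / 61.8 = 4.115 L/h
D = CL × Css × τ / F = 4.115 × 39 × 6 / 0.69 = 1396 mg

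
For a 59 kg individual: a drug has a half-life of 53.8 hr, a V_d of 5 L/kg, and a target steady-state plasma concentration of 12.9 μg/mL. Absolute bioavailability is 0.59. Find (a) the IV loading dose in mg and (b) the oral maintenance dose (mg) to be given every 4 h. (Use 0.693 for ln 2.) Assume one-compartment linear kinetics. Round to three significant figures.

Vd = 5 L/kg × 59 kg = 295.0 L
LD = Vd × C = 295.0 × 12.9 = 3806 mg
CL = 0.693 × Vd / t½ = 0.693 × 295.0 / 53.8 = 3.800 L/h
D = CL × Css × τ / F = 3.800 × 12.9 × 4 / 0.59 = 332.3 mg

(a) 3810 mg; (b) 332 mg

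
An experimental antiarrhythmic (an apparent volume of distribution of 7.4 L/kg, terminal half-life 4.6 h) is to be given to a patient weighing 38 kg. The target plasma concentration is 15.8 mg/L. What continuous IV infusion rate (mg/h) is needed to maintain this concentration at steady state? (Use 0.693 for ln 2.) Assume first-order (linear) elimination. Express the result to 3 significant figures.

Total Vd = 7.4 × 38 = 281.2 L
CL = ln 2 · Vd / t½ = 0.693 × 281.2 / 4.6 = 42.36 L/h
Infusion rate = CL × Css = 42.36 × 15.8 = 669.3 mg/h

669 mg/h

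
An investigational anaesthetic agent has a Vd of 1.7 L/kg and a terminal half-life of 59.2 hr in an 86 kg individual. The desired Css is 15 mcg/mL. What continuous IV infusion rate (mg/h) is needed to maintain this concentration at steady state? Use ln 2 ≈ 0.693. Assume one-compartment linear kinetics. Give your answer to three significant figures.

Total Vd = 1.7 × 86 = 146.2 L
k = 0.693/59.2 = 0.01171 h⁻¹, so CL = k·Vd = 0.01171 × 146.2 = 1.712 L/h
Infusion rate = CL × Css = 1.712 × 15 = 25.68 mg/h

25.7 mg/h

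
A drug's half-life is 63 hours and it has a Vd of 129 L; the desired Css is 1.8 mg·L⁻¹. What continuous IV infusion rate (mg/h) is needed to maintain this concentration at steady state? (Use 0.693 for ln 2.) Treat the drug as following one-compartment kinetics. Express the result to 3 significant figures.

CL = ln 2 · Vd / t½ = 0.693 × 129.0 / 63 = 1.419 L/h
Infusion rate = CL × Css = 1.419 × 1.8 = 2.554 mg/h

2.55 mg/h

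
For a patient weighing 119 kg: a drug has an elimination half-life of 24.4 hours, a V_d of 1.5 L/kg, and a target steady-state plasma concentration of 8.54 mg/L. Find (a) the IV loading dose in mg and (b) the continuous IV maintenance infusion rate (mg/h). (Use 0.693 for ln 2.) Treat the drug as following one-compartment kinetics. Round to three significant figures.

(a) 1520 mg; (b) 43.3 mg/h

Total Vd = 1.5 × 119 = 178.5 L
LD = Vd × C = 178.5 × 8.54 = 1524 mg
CL = 0.693 × Vd / t½ = 0.693 × 178.5 / 24.4 = 5.070 L/h
Infusion rate = CL × Css = 5.070 × 8.54 = 43.30 mg/h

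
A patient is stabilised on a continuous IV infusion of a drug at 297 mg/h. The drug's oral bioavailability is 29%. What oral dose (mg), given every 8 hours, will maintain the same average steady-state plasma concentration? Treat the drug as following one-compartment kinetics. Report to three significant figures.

To maintain the same Css, the systemic dosing rate must be unchanged: F·D/τ = infusion rate.
D = rate × τ / F = 297 × 8 / 0.29 = 8193 mg

8190 mg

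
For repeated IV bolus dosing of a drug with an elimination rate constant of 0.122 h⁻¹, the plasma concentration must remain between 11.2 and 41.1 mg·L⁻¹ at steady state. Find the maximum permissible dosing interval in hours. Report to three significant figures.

10.7 h

Between IV bolus doses, concentration decays as C = C₀·e^(−kτ), so C_peak/C_trough = e^(kτ).
τ_max = ln(C_peak/C_trough) / k = ln(41.1/11.2) / 0.1220 = 1.300 / 0.1220 = 10.66 h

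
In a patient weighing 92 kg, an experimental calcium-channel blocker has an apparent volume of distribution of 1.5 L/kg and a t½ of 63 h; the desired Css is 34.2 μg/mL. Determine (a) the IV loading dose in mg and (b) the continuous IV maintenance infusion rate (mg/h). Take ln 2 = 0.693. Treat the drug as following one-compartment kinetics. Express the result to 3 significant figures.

Vd(total) = 92 kg × 1.5 L/kg = 138.0 L
LD = Vd × C = 138.0 × 34.2 = 4720 mg
CL = 0.693 × Vd / t½ = 0.693 × 138.0 / 63 = 1.518 L/h
Infusion rate = CL × Css = 1.518 × 34.2 = 51.92 mg/h

(a) 4720 mg; (b) 51.9 mg/h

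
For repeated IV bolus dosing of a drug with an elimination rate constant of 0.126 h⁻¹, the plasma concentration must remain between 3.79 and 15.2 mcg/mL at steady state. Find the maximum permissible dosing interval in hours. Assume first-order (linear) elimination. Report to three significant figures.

11.0 h

Between IV bolus doses, concentration decays as C = C₀·e^(−kτ), so C_peak/C_trough = e^(kτ).
τ_max = ln(C_peak/C_trough) / k = ln(15.2/3.79) / 0.1260 = 1.389 / 0.1260 = 11.02 h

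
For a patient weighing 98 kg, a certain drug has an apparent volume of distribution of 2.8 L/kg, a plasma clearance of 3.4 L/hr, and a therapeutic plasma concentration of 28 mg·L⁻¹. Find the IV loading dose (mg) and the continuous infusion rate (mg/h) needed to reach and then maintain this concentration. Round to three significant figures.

Vd(total) = 98 kg × 2.8 L/kg = 274.4 L
Loading: fill Vd to C_target → 274.4 L × 28 mg/L = 7683 mg
Maintenance infusion rate = CL × Css = 3.400 × 28 = 95.20 mg/h

(a) 7680 mg; (b) 95.2 mg/h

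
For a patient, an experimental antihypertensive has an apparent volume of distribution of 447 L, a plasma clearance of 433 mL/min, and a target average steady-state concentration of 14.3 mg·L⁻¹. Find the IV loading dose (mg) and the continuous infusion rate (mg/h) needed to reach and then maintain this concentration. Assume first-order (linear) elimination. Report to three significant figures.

LD = Vd · C_target = 447.0 × 14.3 = 6392 mg
Convert clearance: 433 mL/min × 60 min/h ÷ 1000 mL/L = 25.98 L/h
Maintenance: replace elimination → rate = CL × Css = 25.98 × 14.3 = 371.5 mg/h

(a) 6390 mg; (b) 372 mg/h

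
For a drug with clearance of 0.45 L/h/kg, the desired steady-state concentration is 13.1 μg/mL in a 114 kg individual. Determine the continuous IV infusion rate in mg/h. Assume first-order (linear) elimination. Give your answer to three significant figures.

672 mg/h

CL = 0.45 L/h/kg × 114 kg = 51.30 L/h
Infusion rate = CL · Css = 51.30 L/h × 13.1 mg/L = 672.0 mg/h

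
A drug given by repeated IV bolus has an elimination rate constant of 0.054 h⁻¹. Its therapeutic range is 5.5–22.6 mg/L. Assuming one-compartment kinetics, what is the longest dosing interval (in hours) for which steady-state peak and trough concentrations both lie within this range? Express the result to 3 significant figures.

Between IV bolus doses, concentration decays as C = C₀·e^(−kτ), so C_peak/C_trough = e^(kτ).
τ_max = ln(C_peak/C_trough) / k = ln(22.6/5.5) / 0.05400 = 1.413 / 0.05400 = 26.17 h

26.2 h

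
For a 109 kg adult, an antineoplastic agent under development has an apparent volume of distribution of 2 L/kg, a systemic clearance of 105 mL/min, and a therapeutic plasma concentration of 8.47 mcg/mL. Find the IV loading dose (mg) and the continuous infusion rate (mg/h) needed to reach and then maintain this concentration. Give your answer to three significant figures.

(a) 1850 mg; (b) 53.4 mg/h

Vd = 2 L/kg × 109 kg = 218.0 L
Loading: fill Vd to C_target → 218.0 L × 8.47 mg/L = 1846 mg
CL = 105 mL/min = 105 × 0.06 = 6.300 L/h
Maintenance: replace elimination → rate = CL × Css = 6.300 × 8.47 = 53.36 mg/h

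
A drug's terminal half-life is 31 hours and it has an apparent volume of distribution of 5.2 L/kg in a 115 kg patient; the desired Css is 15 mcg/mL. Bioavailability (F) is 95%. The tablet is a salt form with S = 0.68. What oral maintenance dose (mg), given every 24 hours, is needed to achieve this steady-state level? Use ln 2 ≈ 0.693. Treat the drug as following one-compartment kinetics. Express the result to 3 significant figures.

7450 mg

Vd = 5.2 L/kg × 115 kg = 598.0 L
CL = ln 2 · Vd / t½ = 0.693 × 598.0 / 31 = 13.37 L/h
D = CL × Css × τ / F / S = 13.37 × 15 × 24 / 0.95 / 0.68 = 7451 mg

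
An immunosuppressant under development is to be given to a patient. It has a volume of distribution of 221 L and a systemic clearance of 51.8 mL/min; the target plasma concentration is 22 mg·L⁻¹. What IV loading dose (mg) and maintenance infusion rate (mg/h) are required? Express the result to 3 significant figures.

(a) 4860 mg; (b) 68.4 mg/h

Loading dose = Vd × C = 221.0 × 22 = 4862 mg
CL = 51.8 mL/min × 60/1000 = 3.108 L/h
Maintenance infusion rate = CL × Css = 3.108 × 22 = 68.38 mg/h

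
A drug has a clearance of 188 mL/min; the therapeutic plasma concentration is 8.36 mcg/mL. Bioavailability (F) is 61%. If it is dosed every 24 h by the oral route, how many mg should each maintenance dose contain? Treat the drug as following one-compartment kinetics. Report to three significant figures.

Convert clearance: 188 mL/min × 60 min/h ÷ 1000 mL/L = 11.28 L/h
D = CL × Css × τ / F = 11.28 × 8.36 × 24 / 0.61 = 3710 mg

3710 mg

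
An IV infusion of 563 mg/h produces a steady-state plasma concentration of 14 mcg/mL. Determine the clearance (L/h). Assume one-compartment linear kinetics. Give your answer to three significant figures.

40.2 L/h

At steady state, infusion rate = CL × Css, so CL = rate / Css.
CL = 563 / 14 = 40.21 L/h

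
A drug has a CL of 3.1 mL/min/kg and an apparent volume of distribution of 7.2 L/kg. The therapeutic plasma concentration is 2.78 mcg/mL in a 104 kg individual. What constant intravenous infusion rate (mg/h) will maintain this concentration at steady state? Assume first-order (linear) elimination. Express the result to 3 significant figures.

53.8 mg/h

CL = 3.1 mL/min/kg × 104 kg = 322.4 mL/min = 322.4 × 60/1000 = 19.34 L/h
At steady state, infusion rate equals elimination rate: rate in = CL × Css.
Rate = CL × Css = 19.34 × 2.78 = 53.77 mg/h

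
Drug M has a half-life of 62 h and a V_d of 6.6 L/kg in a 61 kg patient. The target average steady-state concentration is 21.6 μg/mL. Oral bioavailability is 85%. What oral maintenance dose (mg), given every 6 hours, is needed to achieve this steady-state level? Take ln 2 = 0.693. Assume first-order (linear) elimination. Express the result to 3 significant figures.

Vd = 6.6 L/kg × 61 kg = 402.6 L
k = 0.693/62 = 0.01118 h⁻¹, so CL = k·Vd = 0.01118 × 402.6 = 4.501 L/h
D = CL × Css × τ / F = 4.501 × 21.6 × 6 / 0.85 = 686.3 mg

686 mg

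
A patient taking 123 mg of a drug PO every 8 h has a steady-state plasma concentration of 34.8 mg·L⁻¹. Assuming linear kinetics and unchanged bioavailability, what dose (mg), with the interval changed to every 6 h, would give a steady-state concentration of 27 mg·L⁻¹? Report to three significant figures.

For first-order elimination, Css ∝ F·D/(CL·τ); F and CL are unchanged, so Css ∝ D/τ.
D₂ = D₁ × (Css,target / Css,current) × (τ₂/τ₁) = 123 × (27/34.8) × (6/8) = 71.57 mg

71.6 mg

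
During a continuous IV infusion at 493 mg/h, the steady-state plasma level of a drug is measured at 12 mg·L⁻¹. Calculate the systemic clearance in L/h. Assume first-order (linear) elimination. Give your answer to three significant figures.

41.1 L/h

At steady state, infusion rate = CL × Css, so CL = rate / Css.
CL = 493 / 12 = 41.08 L/h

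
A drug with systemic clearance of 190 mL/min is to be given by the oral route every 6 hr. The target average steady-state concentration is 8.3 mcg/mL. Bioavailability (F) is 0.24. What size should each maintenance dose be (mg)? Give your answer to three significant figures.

CL = 190 mL/min = 190 × 0.06 = 11.40 L/h
D = CL × Css × τ / F = 11.40 × 8.3 × 6 / 0.24 = 2366 mg

2370 mg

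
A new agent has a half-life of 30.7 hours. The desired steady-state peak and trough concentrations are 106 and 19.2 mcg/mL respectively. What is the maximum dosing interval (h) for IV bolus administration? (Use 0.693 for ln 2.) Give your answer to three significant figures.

k = 0.693 / t½ = 0.693 / 30.7 = 0.02257 h⁻¹
Between IV bolus doses, concentration decays as C = C₀·e^(−kτ), so C_peak/C_trough = e^(kτ).
τ_max = ln(C_peak/C_trough) / k = ln(106/19.2) / 0.02257 = 1.709 / 0.02257 = 75.72 h

75.7 h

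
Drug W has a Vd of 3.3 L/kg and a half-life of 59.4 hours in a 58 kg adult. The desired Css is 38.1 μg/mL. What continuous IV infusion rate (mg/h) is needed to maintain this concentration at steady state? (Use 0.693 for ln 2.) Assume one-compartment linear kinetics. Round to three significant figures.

Vd = 3.3 L/kg × 58 kg = 191.4 L
CL = 0.693 × Vd / t½ = 0.693 × 191.4 / 59.4 = 2.233 L/h
Infusion rate = CL × Css = 2.233 × 38.1 = 85.08 mg/h

85.1 mg/h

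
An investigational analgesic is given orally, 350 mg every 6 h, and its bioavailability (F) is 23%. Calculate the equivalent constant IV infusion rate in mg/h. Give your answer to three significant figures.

Equivalent systemic input: infusion rate = F·D/τ.
Rate = 0.23 × 350 / 6 = 13.42 mg/h

13.4 mg/h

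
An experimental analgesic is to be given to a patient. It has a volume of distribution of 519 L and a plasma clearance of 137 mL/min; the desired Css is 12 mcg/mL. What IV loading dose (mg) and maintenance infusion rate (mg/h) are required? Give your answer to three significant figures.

LD = Vd · C_target = 519.0 × 12 = 6228 mg
CL = 137 mL/min = 137 × 0.06 = 8.220 L/h
Maintenance: replace elimination → rate = CL × Css = 8.220 × 12 = 98.64 mg/h

(a) 6230 mg; (b) 98.6 mg/h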